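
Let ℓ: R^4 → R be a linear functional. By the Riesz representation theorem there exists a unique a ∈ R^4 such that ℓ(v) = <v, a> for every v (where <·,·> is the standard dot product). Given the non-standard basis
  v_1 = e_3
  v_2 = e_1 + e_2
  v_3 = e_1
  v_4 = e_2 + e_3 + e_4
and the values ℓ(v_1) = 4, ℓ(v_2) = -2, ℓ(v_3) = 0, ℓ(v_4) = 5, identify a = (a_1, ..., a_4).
a = (0, -2, 4, 3)

Write a = (a_1, ..., a_4) in the standard basis. For each basis vector v_i, ℓ(v_i) = <v_i, a> is a linear equation in the a_j's. Collect the n equations into a matrix system V a = ℓ, where row i of V is v_i (expressed in the standard basis). Since V is invertible (lower-triangular with 1s on the diagonal, up to permutation), solve by back-substitution:
  V =
[[0, 0, 1, 0],
 [1, 1, 0, 0],
 [1, 0, 0, 0],
 [0, 1, 1, 1]]
  V a = (4, -2, 0, 5)
Solving gives a = (0, -2, 4, 3).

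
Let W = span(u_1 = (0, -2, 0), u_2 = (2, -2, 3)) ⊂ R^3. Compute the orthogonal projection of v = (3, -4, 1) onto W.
proj_W(v) = (18/13, -4, 27/13)

Set up U = [u_1 | ... | u_2] ∈ R^(3×2). The projector onto W = col(U) is P = U (U^T U)^(-1) U^T.
Compute U^T U =
  [4, 4]
  [4, 17],
and U^T v = (8, 17).
Solve U^T U · c = U^T v for the coefficients: c = (17/13, 9/13). The projection is proj_W(v) = U c.
Check: (v - proj_W(v)) · u_1 = 0  (should be 0).
Check: (v - proj_W(v)) · u_2 = 0  (should be 0).
Result: proj_W(v) = (18/13, -4, 27/13).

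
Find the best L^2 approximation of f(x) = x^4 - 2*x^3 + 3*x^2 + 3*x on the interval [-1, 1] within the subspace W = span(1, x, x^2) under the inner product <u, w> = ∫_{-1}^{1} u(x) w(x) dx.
g(x) = 27*x^2/7 + 9*x/5 - 3/35

The best approximation g ∈ W is the orthogonal projection of f onto W. Writing g = a_0 + a_1 x + a_2 x^2, the coefficients solve the normal equations G · a = b where
  G_{ij} = <φ_i, φ_j> and b_i = <f, φ_i>, with φ_0 = 1, φ_1 = x, φ_2 = x^2.
G =
  [2, 0, 2/3]
  [0, 2/3, 0]
  [2/3, 0, 2/5],
b = (12/5, 6/5, 52/35).
Solving gives a_0 = -3/35, a_1 = 9/5, a_2 = 27/7, so
  g(x) = 27*x^2/7 + 9*x/5 - 3/35.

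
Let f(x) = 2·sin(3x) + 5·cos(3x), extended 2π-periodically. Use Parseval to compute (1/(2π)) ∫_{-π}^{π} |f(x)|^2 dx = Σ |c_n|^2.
Σ |c_n|^2 = 29/2

Expand |f|^2 and use orthogonality of {sin(nx), cos(mx)} on [-π, π]:
  ∫_{-π}^{π} sin(nx)^2 dx = π, ∫ cos(mx)^2 dx = π, and cross terms integrate to 0.
So ∫_{-π}^{π} f(x)^2 dx = 2^2 · π + 5^2 · π = (4 + 25)π.
Divide by 2π: (4 + 25)/2 = 29/2.
By Parseval, this equals Σ |c_n|^2.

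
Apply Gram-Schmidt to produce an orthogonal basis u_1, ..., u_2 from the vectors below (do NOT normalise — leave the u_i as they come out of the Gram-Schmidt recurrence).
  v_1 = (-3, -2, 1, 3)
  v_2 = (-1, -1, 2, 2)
Orthogonal basis:
  u_1 = (-3, -2, 1, 3)
  u_2 = (16/23, 3/23, 33/23, 7/23)

Apply the Gram-Schmidt recurrence
  u_1 = v_1
  u_i = v_i − Σ_{j<i} ((v_i · u_j) / (u_j · u_j)) · u_j.

Step by step this gives:
  u_1 = (-3, -2, 1, 3)
  u_2 = (16/23, 3/23, 33/23, 7/23)

Orthogonality check:
  u_2 · u_1 = 0 (should be 0)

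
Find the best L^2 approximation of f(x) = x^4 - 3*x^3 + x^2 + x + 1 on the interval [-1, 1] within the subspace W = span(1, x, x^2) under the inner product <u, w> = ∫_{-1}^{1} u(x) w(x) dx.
g(x) = 13*x^2/7 - 4*x/5 + 32/35

The best approximation g ∈ W is the orthogonal projection of f onto W. Writing g = a_0 + a_1 x + a_2 x^2, the coefficients solve the normal equations G · a = b where
  G_{ij} = <φ_i, φ_j> and b_i = <f, φ_i>, with φ_0 = 1, φ_1 = x, φ_2 = x^2.
G =
  [2, 0, 2/3]
  [0, 2/3, 0]
  [2/3, 0, 2/5],
b = (46/15, -8/15, 142/105).
Solving gives a_0 = 32/35, a_1 = -4/5, a_2 = 13/7, so
  g(x) = 13*x^2/7 - 4*x/5 + 32/35.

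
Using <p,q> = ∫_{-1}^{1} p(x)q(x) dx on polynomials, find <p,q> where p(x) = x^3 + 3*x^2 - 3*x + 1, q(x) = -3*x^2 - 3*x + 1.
<p,q> = 16/5

Expand the product: p(x)·q(x) = -3*x^5 - 12*x^4 + x^3 + 9*x^2 - 6*x + 1.
∫_{-1}^{1} of each monomial x^k gives [2/(k+1) if k even, 0 if k odd]. Integrating term-by-term (or equivalently evaluating the antiderivative F(x) = -x^6/2 - 12*x^5/5 + x^4/4 + 3*x^3 - 3*x^2 + x at the endpoints):
  F(1) − F(−1) = -33/20 − (-97/20) = 16/5.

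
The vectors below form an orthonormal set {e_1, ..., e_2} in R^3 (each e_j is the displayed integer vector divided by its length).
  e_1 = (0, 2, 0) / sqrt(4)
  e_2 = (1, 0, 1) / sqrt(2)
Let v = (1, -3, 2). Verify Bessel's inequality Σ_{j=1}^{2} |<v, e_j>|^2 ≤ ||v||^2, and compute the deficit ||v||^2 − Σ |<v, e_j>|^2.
Σ |<v, e_j>|^2 = 27/2; ||v||^2 = 14; deficit = 1/2

Write each e_j = u_j / sqrt(<u_j, u_j>) where u_j is the displayed integer vector. Then <v, e_j> = <v, u_j> / sqrt(<u_j, u_j>), so |<v, e_j>|^2 = <v, u_j>^2 / <u_j, u_j>.
Coefficients: <v, e_1> = -6/sqrt(4), <v, e_2> = 3/sqrt(2).
Square and sum: Σ |<v, e_j>|^2 = 27/2.
Compute ||v||^2 = v·v = 14.
Deficit = 14 − 27/2 = 1/2 ≥ 0, confirming Bessel's inequality. (The deficit equals ||v − Σ <v,e_j> e_j||^2, the squared distance from v to span{e_j}.)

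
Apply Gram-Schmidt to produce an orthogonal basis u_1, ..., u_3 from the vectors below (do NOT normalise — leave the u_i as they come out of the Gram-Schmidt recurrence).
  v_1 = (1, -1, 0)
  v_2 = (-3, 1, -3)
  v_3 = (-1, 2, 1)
Orthogonal basis:
  u_1 = (1, -1, 0)
  u_2 = (-1, -1, -3)
  u_3 = (3/22, 3/22, -1/11)

Apply the Gram-Schmidt recurrence
  u_1 = v_1
  u_i = v_i − Σ_{j<i} ((v_i · u_j) / (u_j · u_j)) · u_j.

Step by step this gives:
  u_1 = (1, -1, 0)
  u_2 = (-1, -1, -3)
  u_3 = (3/22, 3/22, -1/11)

Orthogonality check:
  u_2 · u_1 = 0 (should be 0)
  u_3 · u_1 = 0 (should be 0)
  u_3 · u_2 = 0 (should be 0)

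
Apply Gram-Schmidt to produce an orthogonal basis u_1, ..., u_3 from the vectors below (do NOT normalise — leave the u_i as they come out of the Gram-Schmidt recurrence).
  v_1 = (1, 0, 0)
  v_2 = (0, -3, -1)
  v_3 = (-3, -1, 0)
Orthogonal basis:
  u_1 = (1, 0, 0)
  u_2 = (0, -3, -1)
  u_3 = (0, -1/10, 3/10)

Apply the Gram-Schmidt recurrence
  u_1 = v_1
  u_i = v_i − Σ_{j<i} ((v_i · u_j) / (u_j · u_j)) · u_j.

Step by step this gives:
  u_1 = (1, 0, 0)
  u_2 = (0, -3, -1)
  u_3 = (0, -1/10, 3/10)

Orthogonality check:
  u_2 · u_1 = 0 (should be 0)
  u_3 · u_1 = 0 (should be 0)
  u_3 · u_2 = 0 (should be 0)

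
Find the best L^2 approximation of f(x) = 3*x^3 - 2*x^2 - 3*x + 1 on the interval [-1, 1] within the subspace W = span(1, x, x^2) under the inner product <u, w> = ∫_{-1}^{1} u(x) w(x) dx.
g(x) = -2*x^2 - 6*x/5 + 1

The best approximation g ∈ W is the orthogonal projection of f onto W. Writing g = a_0 + a_1 x + a_2 x^2, the coefficients solve the normal equations G · a = b where
  G_{ij} = <φ_i, φ_j> and b_i = <f, φ_i>, with φ_0 = 1, φ_1 = x, φ_2 = x^2.
G =
  [2, 0, 2/3]
  [0, 2/3, 0]
  [2/3, 0, 2/5],
b = (2/3, -4/5, -2/15).
Solving gives a_0 = 1, a_1 = -6/5, a_2 = -2, so
  g(x) = -2*x^2 - 6*x/5 + 1.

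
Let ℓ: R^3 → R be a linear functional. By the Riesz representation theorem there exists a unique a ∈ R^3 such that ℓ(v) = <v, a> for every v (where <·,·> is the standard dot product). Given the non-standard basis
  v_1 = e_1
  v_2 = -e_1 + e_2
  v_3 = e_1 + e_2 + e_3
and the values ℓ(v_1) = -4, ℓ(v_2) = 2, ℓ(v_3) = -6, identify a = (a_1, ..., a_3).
a = (-4, -2, 0)

Write a = (a_1, ..., a_3) in the standard basis. For each basis vector v_i, ℓ(v_i) = <v_i, a> is a linear equation in the a_j's. Collect the n equations into a matrix system V a = ℓ, where row i of V is v_i (expressed in the standard basis). Since V is invertible (lower-triangular with 1s on the diagonal, up to permutation), solve by back-substitution:
  V =
[[1, 0, 0],
 [-1, 1, 0],
 [1, 1, 1]]
  V a = (-4, 2, -6)
Solving gives a = (-4, -2, 0).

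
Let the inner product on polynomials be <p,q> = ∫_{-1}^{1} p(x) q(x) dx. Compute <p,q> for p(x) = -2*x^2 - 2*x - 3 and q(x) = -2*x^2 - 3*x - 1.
<p,q> = 254/15

Expand the product: p(x)·q(x) = 4*x^4 + 10*x^3 + 14*x^2 + 11*x + 3.
∫_{-1}^{1} of each monomial x^k gives [2/(k+1) if k even, 0 if k odd]. Integrating term-by-term (or equivalently evaluating the antiderivative F(x) = 4*x^5/5 + 5*x^4/2 + 14*x^3/3 + 11*x^2/2 + 3*x at the endpoints):
  F(1) − F(−1) = 247/15 − (-7/15) = 254/15.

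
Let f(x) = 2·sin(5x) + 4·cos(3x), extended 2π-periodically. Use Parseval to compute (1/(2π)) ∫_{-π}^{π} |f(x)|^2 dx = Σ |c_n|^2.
Σ |c_n|^2 = 10

Expand |f|^2 and use orthogonality of {sin(nx), cos(mx)} on [-π, π]:
  ∫_{-π}^{π} sin(nx)^2 dx = π, ∫ cos(mx)^2 dx = π, and cross terms integrate to 0.
So ∫_{-π}^{π} f(x)^2 dx = 2^2 · π + 4^2 · π = (4 + 16)π.
Divide by 2π: (4 + 16)/2 = 10.
By Parseval, this equals Σ |c_n|^2.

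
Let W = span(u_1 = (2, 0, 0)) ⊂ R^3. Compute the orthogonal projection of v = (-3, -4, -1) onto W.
proj_W(v) = (-3, 0, 0)

Set up U = [u_1 | ... | u_1] ∈ R^(3×1). The projector onto W = col(U) is P = U (U^T U)^(-1) U^T.
Compute U^T U =
  [4],
and U^T v = (-6).
Solve U^T U · c = U^T v for the coefficients: c = (-3/2). The projection is proj_W(v) = U c.
Check: (v - proj_W(v)) · u_1 = 0  (should be 0).
Result: proj_W(v) = (-3, 0, 0).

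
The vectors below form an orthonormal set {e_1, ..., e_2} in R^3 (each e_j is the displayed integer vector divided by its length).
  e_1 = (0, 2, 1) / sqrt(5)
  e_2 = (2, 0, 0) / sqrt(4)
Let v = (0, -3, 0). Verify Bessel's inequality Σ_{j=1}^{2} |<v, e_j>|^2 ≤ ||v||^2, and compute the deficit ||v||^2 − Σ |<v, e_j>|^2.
Σ |<v, e_j>|^2 = 36/5; ||v||^2 = 9; deficit = 9/5

Write each e_j = u_j / sqrt(<u_j, u_j>) where u_j is the displayed integer vector. Then <v, e_j> = <v, u_j> / sqrt(<u_j, u_j>), so |<v, e_j>|^2 = <v, u_j>^2 / <u_j, u_j>.
Coefficients: <v, e_1> = -6/sqrt(5), <v, e_2> = 0/sqrt(4).
Square and sum: Σ |<v, e_j>|^2 = 36/5.
Compute ||v||^2 = v·v = 9.
Deficit = 9 − 36/5 = 9/5 ≥ 0, confirming Bessel's inequality. (The deficit equals ||v − Σ <v,e_j> e_j||^2, the squared distance from v to span{e_j}.)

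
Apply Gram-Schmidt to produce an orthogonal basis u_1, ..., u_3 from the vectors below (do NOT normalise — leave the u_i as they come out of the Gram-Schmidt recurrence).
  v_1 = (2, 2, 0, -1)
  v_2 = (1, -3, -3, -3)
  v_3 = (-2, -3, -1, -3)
Orthogonal basis:
  u_1 = (2, 2, 0, -1)
  u_2 = (11/9, -25/9, -3, -28/9)
  u_3 = (-312/251, 93/251, 241/251, -438/251)

Apply the Gram-Schmidt recurrence
  u_1 = v_1
  u_i = v_i − Σ_{j<i} ((v_i · u_j) / (u_j · u_j)) · u_j.

Step by step this gives:
  u_1 = (2, 2, 0, -1)
  u_2 = (11/9, -25/9, -3, -28/9)
  u_3 = (-312/251, 93/251, 241/251, -438/251)

Orthogonality check:
  u_2 · u_1 = 0 (should be 0)
  u_3 · u_1 = 0 (should be 0)
  u_3 · u_2 = 0 (should be 0)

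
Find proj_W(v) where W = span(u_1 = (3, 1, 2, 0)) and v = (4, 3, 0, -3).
proj_W(v) = (45/14, 15/14, 15/7, 0)

Set up U = [u_1 | ... | u_1] ∈ R^(4×1). The projector onto W = col(U) is P = U (U^T U)^(-1) U^T.
Compute U^T U =
  [14],
and U^T v = (15).
Solve U^T U · c = U^T v for the coefficients: c = (15/14). The projection is proj_W(v) = U c.
Check: (v - proj_W(v)) · u_1 = 0  (should be 0).
Result: proj_W(v) = (45/14, 15/14, 15/7, 0).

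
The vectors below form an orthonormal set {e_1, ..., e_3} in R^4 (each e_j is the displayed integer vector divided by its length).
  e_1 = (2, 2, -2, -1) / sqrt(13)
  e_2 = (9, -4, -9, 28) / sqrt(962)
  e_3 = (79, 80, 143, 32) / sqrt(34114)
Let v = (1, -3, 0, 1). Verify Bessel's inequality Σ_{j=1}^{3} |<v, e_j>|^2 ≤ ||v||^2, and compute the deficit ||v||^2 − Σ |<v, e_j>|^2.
Σ |<v, e_j>|^2 = 2262/461; ||v||^2 = 11; deficit = 2809/461

Write each e_j = u_j / sqrt(<u_j, u_j>) where u_j is the displayed integer vector. Then <v, e_j> = <v, u_j> / sqrt(<u_j, u_j>), so |<v, e_j>|^2 = <v, u_j>^2 / <u_j, u_j>.
Coefficients: <v, e_1> = -5/sqrt(13), <v, e_2> = 49/sqrt(962), <v, e_3> = -129/sqrt(34114).
Square and sum: Σ |<v, e_j>|^2 = 2262/461.
Compute ||v||^2 = v·v = 11.
Deficit = 11 − 2262/461 = 2809/461 ≥ 0, confirming Bessel's inequality. (The deficit equals ||v − Σ <v,e_j> e_j||^2, the squared distance from v to span{e_j}.)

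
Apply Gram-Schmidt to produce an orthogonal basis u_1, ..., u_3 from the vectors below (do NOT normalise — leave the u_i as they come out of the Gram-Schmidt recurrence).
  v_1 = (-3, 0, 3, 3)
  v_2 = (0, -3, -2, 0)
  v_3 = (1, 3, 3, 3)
Orthogonal basis:
  u_1 = (-3, 0, 3, 3)
  u_2 = (-2/3, -3, -4/3, 2/3)
  u_3 = (2, 0, 0, 2)

Apply the Gram-Schmidt recurrence
  u_1 = v_1
  u_i = v_i − Σ_{j<i} ((v_i · u_j) / (u_j · u_j)) · u_j.

Step by step this gives:
  u_1 = (-3, 0, 3, 3)
  u_2 = (-2/3, -3, -4/3, 2/3)
  u_3 = (2, 0, 0, 2)

Orthogonality check:
  u_2 · u_1 = 0 (should be 0)
  u_3 · u_1 = 0 (should be 0)
  u_3 · u_2 = 0 (should be 0)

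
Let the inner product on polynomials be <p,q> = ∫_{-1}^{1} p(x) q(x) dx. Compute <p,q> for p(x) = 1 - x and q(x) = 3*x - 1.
<p,q> = -4

Expand the product: p(x)·q(x) = -3*x^2 + 4*x - 1.
∫_{-1}^{1} of each monomial x^k gives [2/(k+1) if k even, 0 if k odd]. Integrating term-by-term (or equivalently evaluating the antiderivative F(x) = -x^3 + 2*x^2 - x at the endpoints):
  F(1) − F(−1) = 0 − (4) = -4.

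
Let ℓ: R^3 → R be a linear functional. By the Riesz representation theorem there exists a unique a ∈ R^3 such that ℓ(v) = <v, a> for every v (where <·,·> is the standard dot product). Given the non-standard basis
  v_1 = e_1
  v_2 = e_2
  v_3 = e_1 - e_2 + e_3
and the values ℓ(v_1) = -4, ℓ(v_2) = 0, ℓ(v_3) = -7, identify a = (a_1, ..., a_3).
a = (-4, 0, -3)

Write a = (a_1, ..., a_3) in the standard basis. For each basis vector v_i, ℓ(v_i) = <v_i, a> is a linear equation in the a_j's. Collect the n equations into a matrix system V a = ℓ, where row i of V is v_i (expressed in the standard basis). Since V is invertible (lower-triangular with 1s on the diagonal, up to permutation), solve by back-substitution:
  V =
[[1, 0, 0],
 [0, 1, 0],
 [1, -1, 1]]
  V a = (-4, 0, -7)
Solving gives a = (-4, 0, -3).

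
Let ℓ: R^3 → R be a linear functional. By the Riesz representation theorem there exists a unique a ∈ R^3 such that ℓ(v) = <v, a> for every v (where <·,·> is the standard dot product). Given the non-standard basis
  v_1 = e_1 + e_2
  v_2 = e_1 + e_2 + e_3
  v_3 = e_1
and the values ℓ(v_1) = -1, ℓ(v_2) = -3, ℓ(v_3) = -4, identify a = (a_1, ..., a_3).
a = (-4, 3, -2)

Write a = (a_1, ..., a_3) in the standard basis. For each basis vector v_i, ℓ(v_i) = <v_i, a> is a linear equation in the a_j's. Collect the n equations into a matrix system V a = ℓ, where row i of V is v_i (expressed in the standard basis). Since V is invertible (lower-triangular with 1s on the diagonal, up to permutation), solve by back-substitution:
  V =
[[1, 1, 0],
 [1, 1, 1],
 [1, 0, 0]]
  V a = (-1, -3, -4)
Solving gives a = (-4, 3, -2).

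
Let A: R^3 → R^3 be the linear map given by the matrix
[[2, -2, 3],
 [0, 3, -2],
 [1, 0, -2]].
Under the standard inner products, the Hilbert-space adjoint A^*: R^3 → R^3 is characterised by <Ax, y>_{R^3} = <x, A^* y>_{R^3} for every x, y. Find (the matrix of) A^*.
A^* = A^T =
[[2, 0, 1],
 [-2, 3, 0],
 [3, -2, -2]]

For real matrices with standard dot products, the defining identity <Ax, y> = <x, A^* y> gives (Ax)^T y = x^T (A^*) y, i.e. x^T A^T y = x^T (A^*) y. Since this holds for all x, y, we must have A^* = A^T. Therefore
A^* =
[[2, 0, 1],
 [-2, 3, 0],
 [3, -2, -2]].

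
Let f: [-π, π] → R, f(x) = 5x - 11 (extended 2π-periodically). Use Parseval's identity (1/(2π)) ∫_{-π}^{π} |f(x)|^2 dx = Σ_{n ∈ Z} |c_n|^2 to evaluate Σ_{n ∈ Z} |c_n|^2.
Σ |c_n|^2 = 25π^2/3 + 121

Expand and integrate term by term over [-π, π]:
  ∫ (5x)^2 dx = 25·(2π^3/3); ∫ 2·5·(-11)·x dx = 0 (odd integrand); ∫ (-11)^2 dx = 121·2π.
So (1/(2π)) ∫_{-π}^{π} (5x - 11)^2 dx = 25π^2/3 + 121 = 25π^2/3 + 121.
Parseval ⇒ Σ |c_n|^2 = 25π^2/3 + 121.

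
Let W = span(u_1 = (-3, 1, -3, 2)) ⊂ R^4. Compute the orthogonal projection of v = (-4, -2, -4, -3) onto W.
proj_W(v) = (-48/23, 16/23, -48/23, 32/23)

Set up U = [u_1 | ... | u_1] ∈ R^(4×1). The projector onto W = col(U) is P = U (U^T U)^(-1) U^T.
Compute U^T U =
  [23],
and U^T v = (16).
Solve U^T U · c = U^T v for the coefficients: c = (16/23). The projection is proj_W(v) = U c.
Check: (v - proj_W(v)) · u_1 = 0  (should be 0).
Result: proj_W(v) = (-48/23, 16/23, -48/23, 32/23).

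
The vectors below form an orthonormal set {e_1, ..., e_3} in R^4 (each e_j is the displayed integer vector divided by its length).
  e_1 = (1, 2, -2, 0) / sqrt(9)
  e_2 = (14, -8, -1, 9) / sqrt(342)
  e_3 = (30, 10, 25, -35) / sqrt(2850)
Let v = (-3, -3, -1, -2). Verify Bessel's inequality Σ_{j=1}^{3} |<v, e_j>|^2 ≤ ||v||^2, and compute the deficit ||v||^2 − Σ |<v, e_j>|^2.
Σ |<v, e_j>|^2 = 11; ||v||^2 = 23; deficit = 12

Write each e_j = u_j / sqrt(<u_j, u_j>) where u_j is the displayed integer vector. Then <v, e_j> = <v, u_j> / sqrt(<u_j, u_j>), so |<v, e_j>|^2 = <v, u_j>^2 / <u_j, u_j>.
Coefficients: <v, e_1> = -7/sqrt(9), <v, e_2> = -35/sqrt(342), <v, e_3> = -75/sqrt(2850).
Square and sum: Σ |<v, e_j>|^2 = 11.
Compute ||v||^2 = v·v = 23.
Deficit = 23 − 11 = 12 ≥ 0, confirming Bessel's inequality. (The deficit equals ||v − Σ <v,e_j> e_j||^2, the squared distance from v to span{e_j}.)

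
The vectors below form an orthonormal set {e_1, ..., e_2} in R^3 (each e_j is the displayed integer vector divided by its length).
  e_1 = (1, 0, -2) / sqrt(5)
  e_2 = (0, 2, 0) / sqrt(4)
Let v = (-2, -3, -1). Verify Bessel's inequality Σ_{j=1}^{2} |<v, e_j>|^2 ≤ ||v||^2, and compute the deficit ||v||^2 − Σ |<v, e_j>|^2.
Σ |<v, e_j>|^2 = 9; ||v||^2 = 14; deficit = 5

Write each e_j = u_j / sqrt(<u_j, u_j>) where u_j is the displayed integer vector. Then <v, e_j> = <v, u_j> / sqrt(<u_j, u_j>), so |<v, e_j>|^2 = <v, u_j>^2 / <u_j, u_j>.
Coefficients: <v, e_1> = 0/sqrt(5), <v, e_2> = -6/sqrt(4).
Square and sum: Σ |<v, e_j>|^2 = 9.
Compute ||v||^2 = v·v = 14.
Deficit = 14 − 9 = 5 ≥ 0, confirming Bessel's inequality. (The deficit equals ||v − Σ <v,e_j> e_j||^2, the squared distance from v to span{e_j}.)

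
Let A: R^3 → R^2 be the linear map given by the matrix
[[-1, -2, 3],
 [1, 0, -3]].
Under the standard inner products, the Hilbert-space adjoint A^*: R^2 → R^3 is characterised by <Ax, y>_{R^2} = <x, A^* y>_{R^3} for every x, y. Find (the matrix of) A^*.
A^* = A^T =
[[-1, 1],
 [-2, 0],
 [3, -3]]

For real matrices with standard dot products, the defining identity <Ax, y> = <x, A^* y> gives (Ax)^T y = x^T (A^*) y, i.e. x^T A^T y = x^T (A^*) y. Since this holds for all x, y, we must have A^* = A^T. Therefore
A^* =
[[-1, 1],
 [-2, 0],
 [3, -3]].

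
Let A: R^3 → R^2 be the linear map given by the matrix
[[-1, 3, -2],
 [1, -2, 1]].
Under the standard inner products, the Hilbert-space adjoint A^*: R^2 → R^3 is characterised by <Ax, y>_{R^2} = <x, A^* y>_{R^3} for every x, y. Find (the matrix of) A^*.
A^* = A^T =
[[-1, 1],
 [3, -2],
 [-2, 1]]

For real matrices with standard dot products, the defining identity <Ax, y> = <x, A^* y> gives (Ax)^T y = x^T (A^*) y, i.e. x^T A^T y = x^T (A^*) y. Since this holds for all x, y, we must have A^* = A^T. Therefore
A^* =
[[-1, 1],
 [3, -2],
 [-2, 1]].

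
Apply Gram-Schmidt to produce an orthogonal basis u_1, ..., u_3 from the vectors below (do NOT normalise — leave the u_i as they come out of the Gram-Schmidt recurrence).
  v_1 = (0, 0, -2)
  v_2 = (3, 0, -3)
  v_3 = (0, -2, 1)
Orthogonal basis:
  u_1 = (0, 0, -2)
  u_2 = (3, 0, 0)
  u_3 = (0, -2, 0)

Apply the Gram-Schmidt recurrence
  u_1 = v_1
  u_i = v_i − Σ_{j<i} ((v_i · u_j) / (u_j · u_j)) · u_j.

Step by step this gives:
  u_1 = (0, 0, -2)
  u_2 = (3, 0, 0)
  u_3 = (0, -2, 0)

Orthogonality check:
  u_2 · u_1 = 0 (should be 0)
  u_3 · u_1 = 0 (should be 0)
  u_3 · u_2 = 0 (should be 0)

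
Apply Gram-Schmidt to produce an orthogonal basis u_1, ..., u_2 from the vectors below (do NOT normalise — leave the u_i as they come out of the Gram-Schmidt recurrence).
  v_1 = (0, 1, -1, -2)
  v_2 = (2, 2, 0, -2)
Orthogonal basis:
  u_1 = (0, 1, -1, -2)
  u_2 = (2, 1, 1, 0)

Apply the Gram-Schmidt recurrence
  u_1 = v_1
  u_i = v_i − Σ_{j<i} ((v_i · u_j) / (u_j · u_j)) · u_j.

Step by step this gives:
  u_1 = (0, 1, -1, -2)
  u_2 = (2, 1, 1, 0)

Orthogonality check:
  u_2 · u_1 = 0 (should be 0)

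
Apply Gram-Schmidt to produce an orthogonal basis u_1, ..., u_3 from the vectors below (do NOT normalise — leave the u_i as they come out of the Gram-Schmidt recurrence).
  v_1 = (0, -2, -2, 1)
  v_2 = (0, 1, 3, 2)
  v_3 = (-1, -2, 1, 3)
Orthogonal basis:
  u_1 = (0, -2, -2, 1)
  u_2 = (0, -1/3, 5/3, 8/3)
  u_3 = (-1, -49/90, 7/18, -14/45)

Apply the Gram-Schmidt recurrence
  u_1 = v_1
  u_i = v_i − Σ_{j<i} ((v_i · u_j) / (u_j · u_j)) · u_j.

Step by step this gives:
  u_1 = (0, -2, -2, 1)
  u_2 = (0, -1/3, 5/3, 8/3)
  u_3 = (-1, -49/90, 7/18, -14/45)

Orthogonality check:
  u_2 · u_1 = 0 (should be 0)
  u_3 · u_1 = 0 (should be 0)
  u_3 · u_2 = 0 (should be 0)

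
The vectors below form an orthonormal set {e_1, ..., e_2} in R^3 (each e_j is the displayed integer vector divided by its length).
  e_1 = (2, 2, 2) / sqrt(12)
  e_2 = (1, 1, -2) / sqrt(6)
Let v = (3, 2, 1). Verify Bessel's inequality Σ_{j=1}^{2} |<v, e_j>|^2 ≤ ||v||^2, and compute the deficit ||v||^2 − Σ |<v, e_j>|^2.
Σ |<v, e_j>|^2 = 27/2; ||v||^2 = 14; deficit = 1/2

Write each e_j = u_j / sqrt(<u_j, u_j>) where u_j is the displayed integer vector. Then <v, e_j> = <v, u_j> / sqrt(<u_j, u_j>), so |<v, e_j>|^2 = <v, u_j>^2 / <u_j, u_j>.
Coefficients: <v, e_1> = 12/sqrt(12), <v, e_2> = 3/sqrt(6).
Square and sum: Σ |<v, e_j>|^2 = 27/2.
Compute ||v||^2 = v·v = 14.
Deficit = 14 − 27/2 = 1/2 ≥ 0, confirming Bessel's inequality. (The deficit equals ||v − Σ <v,e_j> e_j||^2, the squared distance from v to span{e_j}.)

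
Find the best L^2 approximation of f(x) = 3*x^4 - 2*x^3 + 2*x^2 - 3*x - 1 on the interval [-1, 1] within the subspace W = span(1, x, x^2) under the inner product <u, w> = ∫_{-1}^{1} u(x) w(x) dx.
g(x) = 32*x^2/7 - 21*x/5 - 44/35

The best approximation g ∈ W is the orthogonal projection of f onto W. Writing g = a_0 + a_1 x + a_2 x^2, the coefficients solve the normal equations G · a = b where
  G_{ij} = <φ_i, φ_j> and b_i = <f, φ_i>, with φ_0 = 1, φ_1 = x, φ_2 = x^2.
G =
  [2, 0, 2/3]
  [0, 2/3, 0]
  [2/3, 0, 2/5],
b = (8/15, -14/5, 104/105).
Solving gives a_0 = -44/35, a_1 = -21/5, a_2 = 32/7, so
  g(x) = 32*x^2/7 - 21*x/5 - 44/35.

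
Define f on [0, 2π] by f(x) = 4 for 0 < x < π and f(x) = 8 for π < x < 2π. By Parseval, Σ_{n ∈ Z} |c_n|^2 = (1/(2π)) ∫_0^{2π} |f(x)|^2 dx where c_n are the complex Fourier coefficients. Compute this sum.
Σ |c_n|^2 = 40

Parseval equates the L^2 energy of f (normalised by 1/(2π)) with the ℓ^2 sum of its Fourier coefficients: (1/(2π)) ∫_0^{2π} |f|^2 = Σ |c_n|^2.
Compute the left side: (1/(2π)) [∫_0^π 4^2 dx + ∫_π^{2π} 8^2 dx] = (1/(2π)) · (16π + 64π) = (16 + 64)/2 = 40.
So Σ_{n ∈ Z} |c_n|^2 = 40.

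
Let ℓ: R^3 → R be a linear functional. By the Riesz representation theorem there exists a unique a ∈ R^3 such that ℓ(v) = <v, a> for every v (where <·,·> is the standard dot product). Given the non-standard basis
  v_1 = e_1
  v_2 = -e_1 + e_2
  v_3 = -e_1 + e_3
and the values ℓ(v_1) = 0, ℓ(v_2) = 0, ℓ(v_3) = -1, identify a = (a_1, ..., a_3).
a = (0, 0, -1)

Write a = (a_1, ..., a_3) in the standard basis. For each basis vector v_i, ℓ(v_i) = <v_i, a> is a linear equation in the a_j's. Collect the n equations into a matrix system V a = ℓ, where row i of V is v_i (expressed in the standard basis). Since V is invertible (lower-triangular with 1s on the diagonal, up to permutation), solve by back-substitution:
  V =
[[1, 0, 0],
 [-1, 1, 0],
 [-1, 0, 1]]
  V a = (0, 0, -1)
Solving gives a = (0, 0, -1).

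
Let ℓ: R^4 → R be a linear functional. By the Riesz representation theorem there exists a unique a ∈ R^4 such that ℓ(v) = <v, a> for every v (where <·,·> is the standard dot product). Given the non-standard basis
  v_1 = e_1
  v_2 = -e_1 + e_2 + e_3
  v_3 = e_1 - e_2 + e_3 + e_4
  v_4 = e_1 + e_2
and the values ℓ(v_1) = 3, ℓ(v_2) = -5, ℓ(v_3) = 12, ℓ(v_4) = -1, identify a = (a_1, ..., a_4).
a = (3, -4, 2, 3)

Write a = (a_1, ..., a_4) in the standard basis. For each basis vector v_i, ℓ(v_i) = <v_i, a> is a linear equation in the a_j's. Collect the n equations into a matrix system V a = ℓ, where row i of V is v_i (expressed in the standard basis). Since V is invertible (lower-triangular with 1s on the diagonal, up to permutation), solve by back-substitution:
  V =
[[1, 0, 0, 0],
 [-1, 1, 1, 0],
 [1, -1, 1, 1],
 [1, 1, 0, 0]]
  V a = (3, -5, 12, -1)
Solving gives a = (3, -4, 2, 3).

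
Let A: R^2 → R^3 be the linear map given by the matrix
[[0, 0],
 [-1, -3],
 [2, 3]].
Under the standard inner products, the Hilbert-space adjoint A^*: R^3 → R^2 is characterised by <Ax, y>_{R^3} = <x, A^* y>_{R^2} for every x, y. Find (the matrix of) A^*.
A^* = A^T =
[[0, -1, 2],
 [0, -3, 3]]

For real matrices with standard dot products, the defining identity <Ax, y> = <x, A^* y> gives (Ax)^T y = x^T (A^*) y, i.e. x^T A^T y = x^T (A^*) y. Since this holds for all x, y, we must have A^* = A^T. Therefore
A^* =
[[0, -1, 2],
 [0, -3, 3]].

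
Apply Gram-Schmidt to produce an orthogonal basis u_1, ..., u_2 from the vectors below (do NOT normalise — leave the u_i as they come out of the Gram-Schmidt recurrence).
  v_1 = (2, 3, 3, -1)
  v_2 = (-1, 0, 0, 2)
Orthogonal basis:
  u_1 = (2, 3, 3, -1)
  u_2 = (-15/23, 12/23, 12/23, 42/23)

Apply the Gram-Schmidt recurrence
  u_1 = v_1
  u_i = v_i − Σ_{j<i} ((v_i · u_j) / (u_j · u_j)) · u_j.

Step by step this gives:
  u_1 = (2, 3, 3, -1)
  u_2 = (-15/23, 12/23, 12/23, 42/23)

Orthogonality check:
  u_2 · u_1 = 0 (should be 0)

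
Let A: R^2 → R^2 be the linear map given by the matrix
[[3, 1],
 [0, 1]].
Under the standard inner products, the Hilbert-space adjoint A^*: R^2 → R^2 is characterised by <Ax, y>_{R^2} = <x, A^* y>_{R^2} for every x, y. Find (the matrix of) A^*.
A^* = A^T =
[[3, 0],
 [1, 1]]

For real matrices with standard dot products, the defining identity <Ax, y> = <x, A^* y> gives (Ax)^T y = x^T (A^*) y, i.e. x^T A^T y = x^T (A^*) y. Since this holds for all x, y, we must have A^* = A^T. Therefore
A^* =
[[3, 0],
 [1, 1]].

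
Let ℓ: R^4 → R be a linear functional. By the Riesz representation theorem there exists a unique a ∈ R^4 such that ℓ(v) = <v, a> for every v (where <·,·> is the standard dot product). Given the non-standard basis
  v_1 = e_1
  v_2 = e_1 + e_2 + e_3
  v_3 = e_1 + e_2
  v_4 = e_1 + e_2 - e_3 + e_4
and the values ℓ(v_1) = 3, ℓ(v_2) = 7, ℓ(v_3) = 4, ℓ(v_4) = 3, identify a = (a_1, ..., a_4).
a = (3, 1, 3, 2)

Write a = (a_1, ..., a_4) in the standard basis. For each basis vector v_i, ℓ(v_i) = <v_i, a> is a linear equation in the a_j's. Collect the n equations into a matrix system V a = ℓ, where row i of V is v_i (expressed in the standard basis). Since V is invertible (lower-triangular with 1s on the diagonal, up to permutation), solve by back-substitution:
  V =
[[1, 0, 0, 0],
 [1, 1, 1, 0],
 [1, 1, 0, 0],
 [1, 1, -1, 1]]
  V a = (3, 7, 4, 3)
Solving gives a = (3, 1, 3, 2).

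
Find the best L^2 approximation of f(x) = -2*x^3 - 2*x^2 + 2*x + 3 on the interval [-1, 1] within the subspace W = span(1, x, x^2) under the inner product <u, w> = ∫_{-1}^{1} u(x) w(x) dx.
g(x) = -2*x^2 + 4*x/5 + 3

The best approximation g ∈ W is the orthogonal projection of f onto W. Writing g = a_0 + a_1 x + a_2 x^2, the coefficients solve the normal equations G · a = b where
  G_{ij} = <φ_i, φ_j> and b_i = <f, φ_i>, with φ_0 = 1, φ_1 = x, φ_2 = x^2.
G =
  [2, 0, 2/3]
  [0, 2/3, 0]
  [2/3, 0, 2/5],
b = (14/3, 8/15, 6/5).
Solving gives a_0 = 3, a_1 = 4/5, a_2 = -2, so
  g(x) = -2*x^2 + 4*x/5 + 3.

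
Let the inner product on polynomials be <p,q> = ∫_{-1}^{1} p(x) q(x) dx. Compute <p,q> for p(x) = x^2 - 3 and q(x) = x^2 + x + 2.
<p,q> = -184/15

Expand the product: p(x)·q(x) = x^4 + x^3 - x^2 - 3*x - 6.
∫_{-1}^{1} of each monomial x^k gives [2/(k+1) if k even, 0 if k odd]. Integrating term-by-term (or equivalently evaluating the antiderivative F(x) = x^5/5 + x^4/4 - x^3/3 - 3*x^2/2 - 6*x at the endpoints):
  F(1) − F(−1) = -443/60 − (293/60) = -184/15.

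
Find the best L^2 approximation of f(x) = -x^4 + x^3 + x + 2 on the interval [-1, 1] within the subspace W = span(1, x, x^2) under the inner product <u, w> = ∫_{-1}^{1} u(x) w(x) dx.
g(x) = -6*x^2/7 + 8*x/5 + 73/35

The best approximation g ∈ W is the orthogonal projection of f onto W. Writing g = a_0 + a_1 x + a_2 x^2, the coefficients solve the normal equations G · a = b where
  G_{ij} = <φ_i, φ_j> and b_i = <f, φ_i>, with φ_0 = 1, φ_1 = x, φ_2 = x^2.
G =
  [2, 0, 2/3]
  [0, 2/3, 0]
  [2/3, 0, 2/5],
b = (18/5, 16/15, 22/21).
Solving gives a_0 = 73/35, a_1 = 8/5, a_2 = -6/7, so
  g(x) = -6*x^2/7 + 8*x/5 + 73/35.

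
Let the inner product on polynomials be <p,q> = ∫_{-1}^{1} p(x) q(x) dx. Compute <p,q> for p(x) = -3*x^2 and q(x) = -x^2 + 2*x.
<p,q> = 6/5

Expand the product: p(x)·q(x) = 3*x^4 - 6*x^3.
∫_{-1}^{1} of each monomial x^k gives [2/(k+1) if k even, 0 if k odd]. Integrating term-by-term (or equivalently evaluating the antiderivative F(x) = 3*x^5/5 - 3*x^4/2 at the endpoints):
  F(1) − F(−1) = -9/10 − (-21/10) = 6/5.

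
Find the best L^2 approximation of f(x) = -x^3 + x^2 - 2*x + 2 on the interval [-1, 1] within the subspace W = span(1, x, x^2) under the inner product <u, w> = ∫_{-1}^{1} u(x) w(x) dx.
g(x) = x^2 - 13*x/5 + 2

The best approximation g ∈ W is the orthogonal projection of f onto W. Writing g = a_0 + a_1 x + a_2 x^2, the coefficients solve the normal equations G · a = b where
  G_{ij} = <φ_i, φ_j> and b_i = <f, φ_i>, with φ_0 = 1, φ_1 = x, φ_2 = x^2.
G =
  [2, 0, 2/3]
  [0, 2/3, 0]
  [2/3, 0, 2/5],
b = (14/3, -26/15, 26/15).
Solving gives a_0 = 2, a_1 = -13/5, a_2 = 1, so
  g(x) = x^2 - 13*x/5 + 2.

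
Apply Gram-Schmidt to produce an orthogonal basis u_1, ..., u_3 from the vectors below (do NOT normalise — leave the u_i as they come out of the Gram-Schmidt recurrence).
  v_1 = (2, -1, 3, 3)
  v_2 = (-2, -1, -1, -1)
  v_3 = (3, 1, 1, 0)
Orthogonal basis:
  u_1 = (2, -1, 3, 3)
  u_2 = (-28/23, -32/23, 4/23, 4/23)
  u_3 = (3/5, -3/5, 1/5, -4/5)

Apply the Gram-Schmidt recurrence
  u_1 = v_1
  u_i = v_i − Σ_{j<i} ((v_i · u_j) / (u_j · u_j)) · u_j.

Step by step this gives:
  u_1 = (2, -1, 3, 3)
  u_2 = (-28/23, -32/23, 4/23, 4/23)
  u_3 = (3/5, -3/5, 1/5, -4/5)

Orthogonality check:
  u_2 · u_1 = 0 (should be 0)
  u_3 · u_1 = 0 (should be 0)
  u_3 · u_2 = 0 (should be 0)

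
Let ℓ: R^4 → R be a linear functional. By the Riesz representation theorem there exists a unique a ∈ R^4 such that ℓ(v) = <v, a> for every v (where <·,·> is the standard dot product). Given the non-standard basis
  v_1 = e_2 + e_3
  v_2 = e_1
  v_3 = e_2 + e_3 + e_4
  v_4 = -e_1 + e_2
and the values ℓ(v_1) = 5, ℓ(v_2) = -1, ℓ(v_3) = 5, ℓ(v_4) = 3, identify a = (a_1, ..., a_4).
a = (-1, 2, 3, 0)

Write a = (a_1, ..., a_4) in the standard basis. For each basis vector v_i, ℓ(v_i) = <v_i, a> is a linear equation in the a_j's. Collect the n equations into a matrix system V a = ℓ, where row i of V is v_i (expressed in the standard basis). Since V is invertible (lower-triangular with 1s on the diagonal, up to permutation), solve by back-substitution:
  V =
[[0, 1, 1, 0],
 [1, 0, 0, 0],
 [0, 1, 1, 1],
 [-1, 1, 0, 0]]
  V a = (5, -1, 5, 3)
Solving gives a = (-1, 2, 3, 0).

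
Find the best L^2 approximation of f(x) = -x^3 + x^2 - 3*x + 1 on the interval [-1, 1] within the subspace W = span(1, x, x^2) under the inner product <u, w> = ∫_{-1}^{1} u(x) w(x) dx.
g(x) = x^2 - 18*x/5 + 1

The best approximation g ∈ W is the orthogonal projection of f onto W. Writing g = a_0 + a_1 x + a_2 x^2, the coefficients solve the normal equations G · a = b where
  G_{ij} = <φ_i, φ_j> and b_i = <f, φ_i>, with φ_0 = 1, φ_1 = x, φ_2 = x^2.
G =
  [2, 0, 2/3]
  [0, 2/3, 0]
  [2/3, 0, 2/5],
b = (8/3, -12/5, 16/15).
Solving gives a_0 = 1, a_1 = -18/5, a_2 = 1, so
  g(x) = x^2 - 18*x/5 + 1.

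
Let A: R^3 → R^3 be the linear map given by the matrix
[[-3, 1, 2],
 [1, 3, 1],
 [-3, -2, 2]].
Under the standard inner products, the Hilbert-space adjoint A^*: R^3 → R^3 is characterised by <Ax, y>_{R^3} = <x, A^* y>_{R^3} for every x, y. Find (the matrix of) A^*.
A^* = A^T =
[[-3, 1, -3],
 [1, 3, -2],
 [2, 1, 2]]

For real matrices with standard dot products, the defining identity <Ax, y> = <x, A^* y> gives (Ax)^T y = x^T (A^*) y, i.e. x^T A^T y = x^T (A^*) y. Since this holds for all x, y, we must have A^* = A^T. Therefore
A^* =
[[-3, 1, -3],
 [1, 3, -2],
 [2, 1, 2]].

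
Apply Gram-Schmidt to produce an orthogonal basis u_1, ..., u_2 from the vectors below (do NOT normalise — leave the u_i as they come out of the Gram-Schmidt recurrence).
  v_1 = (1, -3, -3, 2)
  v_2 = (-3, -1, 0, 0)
Orthogonal basis:
  u_1 = (1, -3, -3, 2)
  u_2 = (-3, -1, 0, 0)

Apply the Gram-Schmidt recurrence
  u_1 = v_1
  u_i = v_i − Σ_{j<i} ((v_i · u_j) / (u_j · u_j)) · u_j.

Step by step this gives:
  u_1 = (1, -3, -3, 2)
  u_2 = (-3, -1, 0, 0)

Orthogonality check:
  u_2 · u_1 = 0 (should be 0)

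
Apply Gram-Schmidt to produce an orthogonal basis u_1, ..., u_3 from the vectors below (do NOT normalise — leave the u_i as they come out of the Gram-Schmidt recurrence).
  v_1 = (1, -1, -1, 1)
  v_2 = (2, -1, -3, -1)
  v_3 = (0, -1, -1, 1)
Orthogonal basis:
  u_1 = (1, -1, -1, 1)
  u_2 = (3/4, 1/4, -7/4, -9/4)
  u_3 = (-24/35, -8/35, -2/5, 2/35)

Apply the Gram-Schmidt recurrence
  u_1 = v_1
  u_i = v_i − Σ_{j<i} ((v_i · u_j) / (u_j · u_j)) · u_j.

Step by step this gives:
  u_1 = (1, -1, -1, 1)
  u_2 = (3/4, 1/4, -7/4, -9/4)
  u_3 = (-24/35, -8/35, -2/5, 2/35)

Orthogonality check:
  u_2 · u_1 = 0 (should be 0)
  u_3 · u_1 = 0 (should be 0)
  u_3 · u_2 = 0 (should be 0)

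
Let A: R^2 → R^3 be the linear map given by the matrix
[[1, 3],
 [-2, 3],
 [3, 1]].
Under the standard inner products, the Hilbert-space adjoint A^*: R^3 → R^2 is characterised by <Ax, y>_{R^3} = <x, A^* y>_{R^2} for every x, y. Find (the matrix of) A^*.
A^* = A^T =
[[1, -2, 3],
 [3, 3, 1]]

For real matrices with standard dot products, the defining identity <Ax, y> = <x, A^* y> gives (Ax)^T y = x^T (A^*) y, i.e. x^T A^T y = x^T (A^*) y. Since this holds for all x, y, we must have A^* = A^T. Therefore
A^* =
[[1, -2, 3],
 [3, 3, 1]].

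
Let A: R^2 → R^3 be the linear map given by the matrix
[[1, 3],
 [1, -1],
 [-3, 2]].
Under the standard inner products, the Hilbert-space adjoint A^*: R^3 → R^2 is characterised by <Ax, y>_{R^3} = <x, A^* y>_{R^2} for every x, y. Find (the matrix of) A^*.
A^* = A^T =
[[1, 1, -3],
 [3, -1, 2]]

For real matrices with standard dot products, the defining identity <Ax, y> = <x, A^* y> gives (Ax)^T y = x^T (A^*) y, i.e. x^T A^T y = x^T (A^*) y. Since this holds for all x, y, we must have A^* = A^T. Therefore
A^* =
[[1, 1, -3],
 [3, -1, 2]].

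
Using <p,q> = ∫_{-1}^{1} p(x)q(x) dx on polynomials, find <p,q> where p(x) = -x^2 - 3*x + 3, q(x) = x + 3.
<p,q> = 14

Expand the product: p(x)·q(x) = -x^3 - 6*x^2 - 6*x + 9.
∫_{-1}^{1} of each monomial x^k gives [2/(k+1) if k even, 0 if k odd]. Integrating term-by-term (or equivalently evaluating the antiderivative F(x) = -x^4/4 - 2*x^3 - 3*x^2 + 9*x at the endpoints):
  F(1) − F(−1) = 15/4 − (-41/4) = 14.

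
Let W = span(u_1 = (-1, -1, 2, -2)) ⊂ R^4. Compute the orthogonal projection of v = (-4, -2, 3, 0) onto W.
proj_W(v) = (-6/5, -6/5, 12/5, -12/5)

Set up U = [u_1 | ... | u_1] ∈ R^(4×1). The projector onto W = col(U) is P = U (U^T U)^(-1) U^T.
Compute U^T U =
  [10],
and U^T v = (12).
Solve U^T U · c = U^T v for the coefficients: c = (6/5). The projection is proj_W(v) = U c.
Check: (v - proj_W(v)) · u_1 = 0  (should be 0).
Result: proj_W(v) = (-6/5, -6/5, 12/5, -12/5).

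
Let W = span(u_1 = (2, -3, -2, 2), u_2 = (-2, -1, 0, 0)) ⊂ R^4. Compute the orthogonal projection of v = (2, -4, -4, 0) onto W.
proj_W(v) = (24/13, -48/13, -30/13, 30/13)

Set up U = [u_1 | ... | u_2] ∈ R^(4×2). The projector onto W = col(U) is P = U (U^T U)^(-1) U^T.
Compute U^T U =
  [21, -1]
  [-1, 5],
and U^T v = (24, 0).
Solve U^T U · c = U^T v for the coefficients: c = (15/13, 3/13). The projection is proj_W(v) = U c.
Check: (v - proj_W(v)) · u_1 = 0  (should be 0).
Check: (v - proj_W(v)) · u_2 = 0  (should be 0).
Result: proj_W(v) = (24/13, -48/13, -30/13, 30/13).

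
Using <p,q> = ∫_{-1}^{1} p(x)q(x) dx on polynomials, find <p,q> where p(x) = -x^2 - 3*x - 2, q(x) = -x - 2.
<p,q> = 34/3

Expand the product: p(x)·q(x) = x^3 + 5*x^2 + 8*x + 4.
∫_{-1}^{1} of each monomial x^k gives [2/(k+1) if k even, 0 if k odd]. Integrating term-by-term (or equivalently evaluating the antiderivative F(x) = x^4/4 + 5*x^3/3 + 4*x^2 + 4*x at the endpoints):
  F(1) − F(−1) = 119/12 − (-17/12) = 34/3.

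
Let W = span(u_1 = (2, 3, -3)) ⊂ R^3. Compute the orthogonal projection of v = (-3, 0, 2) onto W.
proj_W(v) = (-12/11, -18/11, 18/11)

Set up U = [u_1 | ... | u_1] ∈ R^(3×1). The projector onto W = col(U) is P = U (U^T U)^(-1) U^T.
Compute U^T U =
  [22],
and U^T v = (-12).
Solve U^T U · c = U^T v for the coefficients: c = (-6/11). The projection is proj_W(v) = U c.
Check: (v - proj_W(v)) · u_1 = 0  (should be 0).
Result: proj_W(v) = (-12/11, -18/11, 18/11).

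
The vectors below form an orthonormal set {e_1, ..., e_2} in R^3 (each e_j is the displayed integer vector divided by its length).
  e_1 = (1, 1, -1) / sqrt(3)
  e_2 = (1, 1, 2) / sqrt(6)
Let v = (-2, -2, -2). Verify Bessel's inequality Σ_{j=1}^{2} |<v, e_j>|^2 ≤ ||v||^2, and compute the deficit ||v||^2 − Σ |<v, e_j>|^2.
Σ |<v, e_j>|^2 = 12; ||v||^2 = 12; deficit = 0

Write each e_j = u_j / sqrt(<u_j, u_j>) where u_j is the displayed integer vector. Then <v, e_j> = <v, u_j> / sqrt(<u_j, u_j>), so |<v, e_j>|^2 = <v, u_j>^2 / <u_j, u_j>.
Coefficients: <v, e_1> = -2/sqrt(3), <v, e_2> = -8/sqrt(6).
Square and sum: Σ |<v, e_j>|^2 = 12.
Compute ||v||^2 = v·v = 12.
Deficit = 12 − 12 = 0 ≥ 0, confirming Bessel's inequality. (The deficit equals ||v − Σ <v,e_j> e_j||^2, the squared distance from v to span{e_j}.)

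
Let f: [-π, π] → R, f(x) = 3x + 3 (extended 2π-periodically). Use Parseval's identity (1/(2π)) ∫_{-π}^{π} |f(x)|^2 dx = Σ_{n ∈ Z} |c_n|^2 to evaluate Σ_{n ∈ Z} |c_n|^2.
Σ |c_n|^2 = 3π^2 + 9

Expand and integrate term by term over [-π, π]:
  ∫ (3x)^2 dx = 9·(2π^3/3); ∫ 2·3·(3)·x dx = 0 (odd integrand); ∫ 3^2 dx = 9·2π.
So (1/(2π)) ∫_{-π}^{π} (3x + 3)^2 dx = 9π^2/3 + 9 = 3π^2 + 9.
Parseval ⇒ Σ |c_n|^2 = 3π^2 + 9.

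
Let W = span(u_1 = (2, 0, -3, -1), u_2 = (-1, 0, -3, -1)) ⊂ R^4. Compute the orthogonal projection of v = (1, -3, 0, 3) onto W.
proj_W(v) = (1, 0, 9/10, 3/10)

Set up U = [u_1 | ... | u_2] ∈ R^(4×2). The projector onto W = col(U) is P = U (U^T U)^(-1) U^T.
Compute U^T U =
  [14, 8]
  [8, 11],
and U^T v = (-1, -4).
Solve U^T U · c = U^T v for the coefficients: c = (7/30, -8/15). The projection is proj_W(v) = U c.
Check: (v - proj_W(v)) · u_1 = 0  (should be 0).
Check: (v - proj_W(v)) · u_2 = 0  (should be 0).
Result: proj_W(v) = (1, 0, 9/10, 3/10).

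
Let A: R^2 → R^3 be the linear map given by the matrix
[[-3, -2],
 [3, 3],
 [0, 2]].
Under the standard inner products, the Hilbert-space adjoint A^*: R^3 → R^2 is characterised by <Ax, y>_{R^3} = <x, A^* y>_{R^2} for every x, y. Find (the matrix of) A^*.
A^* = A^T =
[[-3, 3, 0],
 [-2, 3, 2]]

For real matrices with standard dot products, the defining identity <Ax, y> = <x, A^* y> gives (Ax)^T y = x^T (A^*) y, i.e. x^T A^T y = x^T (A^*) y. Since this holds for all x, y, we must have A^* = A^T. Therefore
A^* =
[[-3, 3, 0],
 [-2, 3, 2]].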